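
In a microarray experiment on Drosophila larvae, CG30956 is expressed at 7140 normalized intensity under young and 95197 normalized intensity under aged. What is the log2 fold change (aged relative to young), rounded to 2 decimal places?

3.74

Fold change = 95197 / 7140 = 13.3329
log2(13.3329) = 3.737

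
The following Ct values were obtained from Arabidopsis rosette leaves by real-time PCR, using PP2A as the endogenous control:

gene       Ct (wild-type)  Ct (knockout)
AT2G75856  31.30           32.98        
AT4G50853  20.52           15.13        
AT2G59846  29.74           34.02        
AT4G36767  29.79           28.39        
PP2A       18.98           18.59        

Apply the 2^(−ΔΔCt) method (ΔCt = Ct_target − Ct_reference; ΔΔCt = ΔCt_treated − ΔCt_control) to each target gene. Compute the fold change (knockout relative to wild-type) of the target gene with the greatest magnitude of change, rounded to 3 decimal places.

AT2G75856: ΔΔCt = (32.98−18.59) − (31.30−18.98) = 14.39 − 12.32 = 2.07; fold change = 2^-2.07 = 0.238
AT4G50853: ΔΔCt = (15.13−18.59) − (20.52−18.98) = -3.46 − 1.54 = -5.00; fold change = 2^5.00 = 32.000
AT2G59846: ΔΔCt = (34.02−18.59) − (29.74−18.98) = 15.43 − 10.76 = 4.67; fold change = 2^-4.67 = 0.039
AT4G36767: ΔΔCt = (28.39−18.59) − (29.79−18.98) = 9.80 − 10.81 = -1.01; fold change = 2^1.01 = 2.014
AT4G50853 has the largest |ΔΔCt| = 5.00.

32.000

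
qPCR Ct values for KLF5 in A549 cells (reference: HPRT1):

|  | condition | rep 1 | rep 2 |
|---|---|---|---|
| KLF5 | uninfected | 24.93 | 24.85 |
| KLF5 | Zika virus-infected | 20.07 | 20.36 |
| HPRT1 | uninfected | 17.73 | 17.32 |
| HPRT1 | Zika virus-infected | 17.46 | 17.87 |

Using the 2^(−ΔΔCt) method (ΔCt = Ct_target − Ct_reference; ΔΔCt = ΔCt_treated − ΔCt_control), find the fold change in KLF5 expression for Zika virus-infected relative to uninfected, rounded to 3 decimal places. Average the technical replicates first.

Mean Ct: KLF5 uninfected 24.890; KLF5 Zika virus-infected 20.215; HPRT1 uninfected 17.525; HPRT1 Zika virus-infected 17.665
ΔCt(uninfected) = 24.890 − 17.525 = 7.365
ΔCt(Zika virus-infected) = 20.215 − 17.665 = 2.550
ΔΔCt = 2.550 − 7.365 = -4.815
Fold change = 2^(−(-4.815)) = 2^4.815 = 28.1488

28.149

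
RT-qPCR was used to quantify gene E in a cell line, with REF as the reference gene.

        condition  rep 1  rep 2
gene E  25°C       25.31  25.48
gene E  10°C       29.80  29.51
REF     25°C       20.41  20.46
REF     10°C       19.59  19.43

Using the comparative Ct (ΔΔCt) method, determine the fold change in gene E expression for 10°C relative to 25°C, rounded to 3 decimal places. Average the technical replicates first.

Mean Ct: gene E 25°C 25.395; gene E 10°C 29.655; REF 25°C 20.435; REF 10°C 19.510
ΔCt(25°C) = 25.395 − 20.435 = 4.960
ΔCt(10°C) = 29.655 − 19.510 = 10.145
ΔΔCt = 10.145 − 4.960 = 5.185
Fold change = 2^(−5.185) = 0.0275

0.027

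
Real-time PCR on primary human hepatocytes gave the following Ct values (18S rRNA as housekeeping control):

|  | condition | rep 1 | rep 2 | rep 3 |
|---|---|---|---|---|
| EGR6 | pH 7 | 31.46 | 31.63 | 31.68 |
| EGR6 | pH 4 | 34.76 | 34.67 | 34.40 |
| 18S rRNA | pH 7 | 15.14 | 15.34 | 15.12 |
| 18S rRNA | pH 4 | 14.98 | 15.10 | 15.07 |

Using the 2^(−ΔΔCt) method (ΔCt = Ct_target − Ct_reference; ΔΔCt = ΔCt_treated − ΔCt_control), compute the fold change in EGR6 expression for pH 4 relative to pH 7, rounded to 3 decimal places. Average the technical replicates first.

Mean Ct: EGR6 pH 7 31.590; EGR6 pH 4 34.610; 18S rRNA pH 7 15.200; 18S rRNA pH 4 15.050
ΔCt(pH 7) = 31.590 − 15.200 = 16.390
ΔCt(pH 4) = 34.610 − 15.050 = 19.560
ΔΔCt = 19.560 − 16.390 = 3.170
Fold change = 2^(−3.170) = 0.1111

0.111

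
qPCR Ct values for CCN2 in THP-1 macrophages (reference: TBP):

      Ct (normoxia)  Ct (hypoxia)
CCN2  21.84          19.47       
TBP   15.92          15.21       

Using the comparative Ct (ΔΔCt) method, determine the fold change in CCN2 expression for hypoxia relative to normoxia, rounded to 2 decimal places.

3.16

ΔCt(normoxia) = 21.840 − 15.920 = 5.920
ΔCt(hypoxia) = 19.470 − 15.210 = 4.260
ΔΔCt = 4.260 − 5.920 = -1.660
Fold change = 2^(−(-1.660)) = 2^1.660 = 3.160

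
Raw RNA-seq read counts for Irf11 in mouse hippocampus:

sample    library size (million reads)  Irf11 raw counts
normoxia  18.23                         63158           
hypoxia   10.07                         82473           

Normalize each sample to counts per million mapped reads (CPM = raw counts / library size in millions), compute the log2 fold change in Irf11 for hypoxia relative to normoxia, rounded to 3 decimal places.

CPM(normoxia) = 63158 / 18.23 = 3464.5091
CPM(hypoxia) = 82473 / 10.07 = 8189.9702
Fold change = 8189.9702 / 3464.5091 = 2.36396
log2(2.36396) = 1.2412

1.241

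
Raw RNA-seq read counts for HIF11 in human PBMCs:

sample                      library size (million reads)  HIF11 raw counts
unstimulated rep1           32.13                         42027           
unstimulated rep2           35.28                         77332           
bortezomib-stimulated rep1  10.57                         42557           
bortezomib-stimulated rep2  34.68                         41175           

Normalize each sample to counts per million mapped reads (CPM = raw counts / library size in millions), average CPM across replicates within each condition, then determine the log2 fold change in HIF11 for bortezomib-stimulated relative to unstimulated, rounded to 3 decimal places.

CPM(unstimulated rep1) = 42027 / 32.13 = 1308.0299
CPM(unstimulated rep2) = 77332 / 35.28 = 2191.9501
CPM(bortezomib-stimulated rep1) = 42557 / 10.57 = 4026.2062
CPM(bortezomib-stimulated rep2) = 41175 / 34.68 = 1187.2837
mean CPM(unstimulated) = 1749.9900; mean CPM(bortezomib-stimulated) = 2606.7450
Fold change = 2606.7450 / 1749.9900 = 1.48958
log2(1.48958) = 0.5749

0.575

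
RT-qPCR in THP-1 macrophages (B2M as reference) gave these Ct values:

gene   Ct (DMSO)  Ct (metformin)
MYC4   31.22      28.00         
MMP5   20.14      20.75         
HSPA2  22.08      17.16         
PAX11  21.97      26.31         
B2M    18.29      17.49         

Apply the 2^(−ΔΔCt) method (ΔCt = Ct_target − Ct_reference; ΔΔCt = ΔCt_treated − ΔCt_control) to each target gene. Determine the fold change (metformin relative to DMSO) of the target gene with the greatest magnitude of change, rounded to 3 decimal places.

0.028

MYC4: ΔΔCt = (28.00−17.49) − (31.22−18.29) = 10.51 − 12.93 = -2.42; fold change = 2^2.42 = 5.352
MMP5: ΔΔCt = (20.75−17.49) − (20.14−18.29) = 3.26 − 1.85 = 1.41; fold change = 2^-1.41 = 0.376
HSPA2: ΔΔCt = (17.16−17.49) − (22.08−18.29) = -0.33 − 3.79 = -4.12; fold change = 2^4.12 = 17.388
PAX11: ΔΔCt = (26.31−17.49) − (21.97−18.29) = 8.82 − 3.68 = 5.14; fold change = 2^-5.14 = 0.028
PAX11 has the largest |ΔΔCt| = 5.14.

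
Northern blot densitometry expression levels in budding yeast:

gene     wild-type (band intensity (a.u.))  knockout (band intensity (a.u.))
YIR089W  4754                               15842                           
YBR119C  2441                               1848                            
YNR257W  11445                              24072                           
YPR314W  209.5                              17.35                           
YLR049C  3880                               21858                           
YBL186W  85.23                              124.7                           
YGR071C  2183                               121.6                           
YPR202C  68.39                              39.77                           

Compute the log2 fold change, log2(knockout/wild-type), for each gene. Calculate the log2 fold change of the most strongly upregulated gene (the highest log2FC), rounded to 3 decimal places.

log2(15842/4754) = 1.737  (YIR089W)
log2(1848/2441) = -0.402  (YBR119C)
log2(24072/11445) = 1.073  (YNR257W)
log2(17.35/209.5) = -3.594  (YPR314W)
log2(21858/3880) = 2.494  (YLR049C)
log2(124.7/85.23) = 0.549  (YBL186W)
log2(121.6/2183) = -4.166  (YGR071C)
log2(39.77/68.39) = -0.782  (YPR202C)
YLR049C is most strongly upregulated.

2.494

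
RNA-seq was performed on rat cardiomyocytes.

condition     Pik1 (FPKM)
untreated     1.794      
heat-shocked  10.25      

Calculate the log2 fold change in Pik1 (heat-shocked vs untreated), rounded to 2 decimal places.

Fold change = 10.25 / 1.794 = 5.7135
log2(5.7135) = 2.514

2.51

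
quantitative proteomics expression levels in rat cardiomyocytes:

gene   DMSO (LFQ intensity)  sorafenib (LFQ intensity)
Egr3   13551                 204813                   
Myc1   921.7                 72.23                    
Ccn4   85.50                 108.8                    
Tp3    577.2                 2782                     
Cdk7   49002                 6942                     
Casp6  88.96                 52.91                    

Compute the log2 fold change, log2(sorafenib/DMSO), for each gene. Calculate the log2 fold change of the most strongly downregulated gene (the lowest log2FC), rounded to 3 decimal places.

-3.674

log2(204813/13551) = 3.918  (Egr3)
log2(72.23/921.7) = -3.674  (Myc1)
log2(108.8/85.50) = 0.348  (Ccn4)
log2(2782/577.2) = 2.269  (Tp3)
log2(6942/49002) = -2.819  (Cdk7)
log2(52.91/88.96) = -0.750  (Casp6)
Myc1 is most strongly downregulated.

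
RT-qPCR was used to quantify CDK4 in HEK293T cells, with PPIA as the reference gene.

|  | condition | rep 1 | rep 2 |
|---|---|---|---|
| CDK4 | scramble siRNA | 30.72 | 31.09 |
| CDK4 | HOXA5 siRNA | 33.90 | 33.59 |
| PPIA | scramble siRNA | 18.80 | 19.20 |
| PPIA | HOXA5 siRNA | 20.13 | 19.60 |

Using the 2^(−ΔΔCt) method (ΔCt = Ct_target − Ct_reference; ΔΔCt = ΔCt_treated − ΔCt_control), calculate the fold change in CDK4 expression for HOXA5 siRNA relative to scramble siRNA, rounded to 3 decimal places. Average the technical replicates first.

Mean Ct: CDK4 scramble siRNA 30.905; CDK4 HOXA5 siRNA 33.745; PPIA scramble siRNA 19.000; PPIA HOXA5 siRNA 19.865
ΔCt(scramble siRNA) = 30.905 − 19.000 = 11.905
ΔCt(HOXA5 siRNA) = 33.745 − 19.865 = 13.880
ΔΔCt = 13.880 − 11.905 = 1.975
Fold change = 2^(−1.975) = 0.2544

0.254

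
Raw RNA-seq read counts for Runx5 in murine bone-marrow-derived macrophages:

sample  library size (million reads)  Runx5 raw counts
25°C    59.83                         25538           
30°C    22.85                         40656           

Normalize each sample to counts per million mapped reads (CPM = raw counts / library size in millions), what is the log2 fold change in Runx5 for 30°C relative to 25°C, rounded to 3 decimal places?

CPM(25°C) = 25538 / 59.83 = 426.8427
CPM(30°C) = 40656 / 22.85 = 1779.2560
Fold change = 1779.2560 / 426.8427 = 4.16841
log2(4.16841) = 2.0595

2.059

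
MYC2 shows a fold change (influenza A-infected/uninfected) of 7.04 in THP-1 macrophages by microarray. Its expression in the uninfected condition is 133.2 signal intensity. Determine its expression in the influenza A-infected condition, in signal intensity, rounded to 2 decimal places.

influenza A-infected expression = 133.2 × 7.04 = 937.73

937.73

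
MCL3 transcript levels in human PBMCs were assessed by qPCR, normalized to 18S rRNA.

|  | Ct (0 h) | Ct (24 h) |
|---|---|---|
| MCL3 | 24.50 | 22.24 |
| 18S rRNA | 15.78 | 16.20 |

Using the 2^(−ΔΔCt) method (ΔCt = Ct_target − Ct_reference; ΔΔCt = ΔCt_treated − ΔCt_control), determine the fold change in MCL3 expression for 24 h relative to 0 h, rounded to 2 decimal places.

6.41

ΔCt(0 h) = 24.500 − 15.780 = 8.720
ΔCt(24 h) = 22.240 − 16.200 = 6.040
ΔΔCt = 6.040 − 8.720 = -2.680
Fold change = 2^(−(-2.680)) = 2^2.680 = 6.409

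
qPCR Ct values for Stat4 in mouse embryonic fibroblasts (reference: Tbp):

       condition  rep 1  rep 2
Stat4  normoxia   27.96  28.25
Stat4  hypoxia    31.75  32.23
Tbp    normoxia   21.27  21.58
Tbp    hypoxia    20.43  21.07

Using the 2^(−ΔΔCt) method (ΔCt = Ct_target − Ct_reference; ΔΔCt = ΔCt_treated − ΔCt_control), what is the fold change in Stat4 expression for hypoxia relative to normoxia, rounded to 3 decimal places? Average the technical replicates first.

0.042

Mean Ct: Stat4 normoxia 28.105; Stat4 hypoxia 31.990; Tbp normoxia 21.425; Tbp hypoxia 20.750
ΔCt(normoxia) = 28.105 − 21.425 = 6.680
ΔCt(hypoxia) = 31.990 − 20.750 = 11.240
ΔΔCt = 11.240 − 6.680 = 4.560
Fold change = 2^(−4.560) = 0.0424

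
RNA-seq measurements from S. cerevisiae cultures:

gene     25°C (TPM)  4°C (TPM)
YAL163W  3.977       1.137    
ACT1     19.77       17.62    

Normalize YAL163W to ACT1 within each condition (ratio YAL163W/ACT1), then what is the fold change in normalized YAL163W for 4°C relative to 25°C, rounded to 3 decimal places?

0.321

YAL163W/ACT1 (25°C) = 3.977 / 19.77 = 0.20116
YAL163W/ACT1 (4°C) = 1.137 / 17.62 = 0.064529
Fold change = 0.064529 / 0.20116 = 0.3208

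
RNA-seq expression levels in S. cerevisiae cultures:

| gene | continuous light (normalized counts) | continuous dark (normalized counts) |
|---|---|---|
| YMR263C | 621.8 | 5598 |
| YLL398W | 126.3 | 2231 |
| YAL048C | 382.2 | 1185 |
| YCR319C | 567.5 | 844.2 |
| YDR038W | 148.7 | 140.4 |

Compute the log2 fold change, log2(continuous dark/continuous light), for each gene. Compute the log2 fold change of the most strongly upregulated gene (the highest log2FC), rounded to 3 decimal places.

log2(5598/621.8) = 3.170  (YMR263C)
log2(2231/126.3) = 4.143  (YLL398W)
log2(1185/382.2) = 1.632  (YAL048C)
log2(844.2/567.5) = 0.573  (YCR319C)
log2(140.4/148.7) = -0.083  (YDR038W)
YLL398W is most strongly upregulated.

4.143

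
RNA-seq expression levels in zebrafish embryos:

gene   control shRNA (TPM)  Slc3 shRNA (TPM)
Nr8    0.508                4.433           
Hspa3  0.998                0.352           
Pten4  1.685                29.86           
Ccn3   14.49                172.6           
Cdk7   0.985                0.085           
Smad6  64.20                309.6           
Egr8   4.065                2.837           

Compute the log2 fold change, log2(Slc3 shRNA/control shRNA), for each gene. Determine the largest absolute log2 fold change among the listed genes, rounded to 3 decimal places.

4.147

log2(4.433/0.508) = 3.125  (Nr8)
log2(0.352/0.998) = -1.503  (Hspa3)
log2(29.86/1.685) = 4.147  (Pten4)
log2(172.6/14.49) = 3.574  (Ccn3)
log2(0.085/0.985) = -3.535  (Cdk7)
log2(309.6/64.20) = 2.270  (Smad6)
log2(2.837/4.065) = -0.519  (Egr8)
The largest magnitude belongs to Pten4.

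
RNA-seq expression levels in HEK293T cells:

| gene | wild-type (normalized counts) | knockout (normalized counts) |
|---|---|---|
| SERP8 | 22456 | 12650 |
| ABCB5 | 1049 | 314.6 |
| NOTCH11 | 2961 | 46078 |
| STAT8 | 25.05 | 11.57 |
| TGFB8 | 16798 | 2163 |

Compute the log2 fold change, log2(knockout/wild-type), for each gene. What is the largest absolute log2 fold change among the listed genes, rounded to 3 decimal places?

3.960

log2(12650/22456) = -0.828  (SERP8)
log2(314.6/1049) = -1.737  (ABCB5)
log2(46078/2961) = 3.960  (NOTCH11)
log2(11.57/25.05) = -1.114  (STAT8)
log2(2163/16798) = -2.957  (TGFB8)
The largest magnitude belongs to NOTCH11.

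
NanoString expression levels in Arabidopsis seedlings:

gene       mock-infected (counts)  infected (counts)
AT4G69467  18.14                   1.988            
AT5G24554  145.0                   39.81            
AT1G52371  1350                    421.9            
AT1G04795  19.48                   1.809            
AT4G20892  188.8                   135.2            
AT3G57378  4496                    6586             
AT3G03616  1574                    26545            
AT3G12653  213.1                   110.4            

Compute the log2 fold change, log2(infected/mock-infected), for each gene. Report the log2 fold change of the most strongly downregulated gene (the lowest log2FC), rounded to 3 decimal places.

-3.429

log2(1.988/18.14) = -3.190  (AT4G69467)
log2(39.81/145.0) = -1.865  (AT5G24554)
log2(421.9/1350) = -1.678  (AT1G52371)
log2(1.809/19.48) = -3.429  (AT1G04795)
log2(135.2/188.8) = -0.482  (AT4G20892)
log2(6586/4496) = 0.551  (AT3G57378)
log2(26545/1574) = 4.076  (AT3G03616)
log2(110.4/213.1) = -0.949  (AT3G12653)
AT1G04795 is most strongly downregulated.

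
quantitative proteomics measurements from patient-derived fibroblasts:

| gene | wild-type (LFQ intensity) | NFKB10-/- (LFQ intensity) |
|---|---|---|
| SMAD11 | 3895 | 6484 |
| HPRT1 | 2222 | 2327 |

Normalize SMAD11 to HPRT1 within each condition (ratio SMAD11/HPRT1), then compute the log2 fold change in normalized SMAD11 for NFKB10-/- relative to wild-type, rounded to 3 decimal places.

0.669

SMAD11/HPRT1 (wild-type) = 3895 / 2222 = 1.7529
SMAD11/HPRT1 (NFKB10-/-) = 6484 / 2327 = 2.7864
Fold change = 2.7864 / 1.7529 = 1.5896
log2(1.5896) = 0.6686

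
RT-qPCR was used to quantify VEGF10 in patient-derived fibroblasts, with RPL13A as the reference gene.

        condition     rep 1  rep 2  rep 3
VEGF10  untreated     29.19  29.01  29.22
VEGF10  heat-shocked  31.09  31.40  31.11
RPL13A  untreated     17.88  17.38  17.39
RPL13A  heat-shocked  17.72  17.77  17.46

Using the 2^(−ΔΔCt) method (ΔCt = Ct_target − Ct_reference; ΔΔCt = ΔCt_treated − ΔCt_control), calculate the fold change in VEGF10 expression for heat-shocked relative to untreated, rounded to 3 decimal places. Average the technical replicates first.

Mean Ct: VEGF10 untreated 29.140; VEGF10 heat-shocked 31.200; RPL13A untreated 17.550; RPL13A heat-shocked 17.650
ΔCt(untreated) = 29.140 − 17.550 = 11.590
ΔCt(heat-shocked) = 31.200 − 17.650 = 13.550
ΔΔCt = 13.550 − 11.590 = 1.960
Fold change = 2^(−1.960) = 0.2570

0.257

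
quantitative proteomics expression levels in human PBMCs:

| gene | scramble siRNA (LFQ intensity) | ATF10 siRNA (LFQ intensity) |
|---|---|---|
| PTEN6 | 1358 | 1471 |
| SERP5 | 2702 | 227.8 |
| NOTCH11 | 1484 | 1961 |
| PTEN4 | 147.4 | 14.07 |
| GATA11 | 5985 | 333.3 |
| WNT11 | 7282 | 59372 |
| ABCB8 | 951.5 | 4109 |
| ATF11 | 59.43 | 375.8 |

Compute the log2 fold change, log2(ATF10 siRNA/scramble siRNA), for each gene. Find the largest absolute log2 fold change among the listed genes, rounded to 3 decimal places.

4.166

log2(1471/1358) = 0.115  (PTEN6)
log2(227.8/2702) = -3.568  (SERP5)
log2(1961/1484) = 0.402  (NOTCH11)
log2(14.07/147.4) = -3.389  (PTEN4)
log2(333.3/5985) = -4.166  (GATA11)
log2(59372/7282) = 3.027  (WNT11)
log2(4109/951.5) = 2.111  (ABCB8)
log2(375.8/59.43) = 2.661  (ATF11)
The largest magnitude belongs to GATA11.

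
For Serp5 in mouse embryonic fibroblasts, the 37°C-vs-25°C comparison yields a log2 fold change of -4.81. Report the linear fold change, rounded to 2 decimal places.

0.04

Fold change = 2^(-4.81) = 0.036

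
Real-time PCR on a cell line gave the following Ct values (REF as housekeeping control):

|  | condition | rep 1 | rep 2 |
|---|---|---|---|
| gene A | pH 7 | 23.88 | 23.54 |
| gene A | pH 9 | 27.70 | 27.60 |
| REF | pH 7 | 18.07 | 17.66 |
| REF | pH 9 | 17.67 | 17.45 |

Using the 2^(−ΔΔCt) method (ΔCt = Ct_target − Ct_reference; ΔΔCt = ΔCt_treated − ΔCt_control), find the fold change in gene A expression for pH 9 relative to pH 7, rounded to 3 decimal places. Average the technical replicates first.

Mean Ct: gene A pH 7 23.710; gene A pH 9 27.650; REF pH 7 17.865; REF pH 9 17.560
ΔCt(pH 7) = 23.710 − 17.865 = 5.845
ΔCt(pH 9) = 27.650 − 17.560 = 10.090
ΔΔCt = 10.090 − 5.845 = 4.245
Fold change = 2^(−4.245) = 0.0527

0.053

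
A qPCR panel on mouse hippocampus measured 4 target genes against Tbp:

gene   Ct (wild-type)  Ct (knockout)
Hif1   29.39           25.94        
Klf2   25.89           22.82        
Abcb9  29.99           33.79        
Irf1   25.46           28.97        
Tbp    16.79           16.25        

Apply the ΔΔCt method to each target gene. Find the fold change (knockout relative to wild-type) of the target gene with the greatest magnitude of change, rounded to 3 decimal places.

0.049

Hif1: ΔΔCt = (25.94−16.25) − (29.39−16.79) = 9.69 − 12.60 = -2.91; fold change = 2^2.91 = 7.516
Klf2: ΔΔCt = (22.82−16.25) − (25.89−16.79) = 6.57 − 9.10 = -2.53; fold change = 2^2.53 = 5.776
Abcb9: ΔΔCt = (33.79−16.25) − (29.99−16.79) = 17.54 − 13.20 = 4.34; fold change = 2^-4.34 = 0.049
Irf1: ΔΔCt = (28.97−16.25) − (25.46−16.79) = 12.72 − 8.67 = 4.05; fold change = 2^-4.05 = 0.060
Abcb9 has the largest |ΔΔCt| = 4.34.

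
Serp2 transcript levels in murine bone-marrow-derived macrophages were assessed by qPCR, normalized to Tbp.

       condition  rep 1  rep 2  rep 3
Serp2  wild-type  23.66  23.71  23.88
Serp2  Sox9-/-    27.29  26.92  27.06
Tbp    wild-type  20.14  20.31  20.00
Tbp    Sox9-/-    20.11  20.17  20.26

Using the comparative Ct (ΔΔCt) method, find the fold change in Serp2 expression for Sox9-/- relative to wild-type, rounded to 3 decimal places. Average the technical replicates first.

0.101

Mean Ct: Serp2 wild-type 23.750; Serp2 Sox9-/- 27.090; Tbp wild-type 20.150; Tbp Sox9-/- 20.180
ΔCt(wild-type) = 23.750 − 20.150 = 3.600
ΔCt(Sox9-/-) = 27.090 − 20.180 = 6.910
ΔΔCt = 6.910 − 3.600 = 3.310
Fold change = 2^(−3.310) = 0.1008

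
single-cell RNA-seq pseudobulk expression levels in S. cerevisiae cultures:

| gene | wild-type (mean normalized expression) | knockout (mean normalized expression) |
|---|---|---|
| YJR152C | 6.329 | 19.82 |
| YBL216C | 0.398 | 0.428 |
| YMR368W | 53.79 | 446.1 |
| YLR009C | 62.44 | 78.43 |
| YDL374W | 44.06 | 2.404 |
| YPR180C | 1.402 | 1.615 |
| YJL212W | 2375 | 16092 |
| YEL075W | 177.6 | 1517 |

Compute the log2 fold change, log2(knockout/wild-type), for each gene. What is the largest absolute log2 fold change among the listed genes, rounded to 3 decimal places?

4.196

log2(19.82/6.329) = 1.647  (YJR152C)
log2(0.428/0.398) = 0.105  (YBL216C)
log2(446.1/53.79) = 3.052  (YMR368W)
log2(78.43/62.44) = 0.329  (YLR009C)
log2(2.404/44.06) = -4.196  (YDL374W)
log2(1.615/1.402) = 0.204  (YPR180C)
log2(16092/2375) = 2.760  (YJL212W)
log2(1517/177.6) = 3.095  (YEL075W)
The largest magnitude belongs to YDL374W.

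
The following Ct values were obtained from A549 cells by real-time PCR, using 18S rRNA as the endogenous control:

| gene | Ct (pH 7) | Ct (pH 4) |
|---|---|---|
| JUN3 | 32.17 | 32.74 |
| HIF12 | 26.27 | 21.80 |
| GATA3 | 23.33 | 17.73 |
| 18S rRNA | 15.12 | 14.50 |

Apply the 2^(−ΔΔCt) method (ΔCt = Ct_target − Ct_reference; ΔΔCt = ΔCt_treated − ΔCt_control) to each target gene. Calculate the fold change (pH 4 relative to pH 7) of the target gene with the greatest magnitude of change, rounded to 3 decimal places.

JUN3: ΔΔCt = (32.74−14.50) − (32.17−15.12) = 18.24 − 17.05 = 1.19; fold change = 2^-1.19 = 0.438
HIF12: ΔΔCt = (21.80−14.50) − (26.27−15.12) = 7.30 − 11.15 = -3.85; fold change = 2^3.85 = 14.420
GATA3: ΔΔCt = (17.73−14.50) − (23.33−15.12) = 3.23 − 8.21 = -4.98; fold change = 2^4.98 = 31.559
GATA3 has the largest |ΔΔCt| = 4.98.

31.559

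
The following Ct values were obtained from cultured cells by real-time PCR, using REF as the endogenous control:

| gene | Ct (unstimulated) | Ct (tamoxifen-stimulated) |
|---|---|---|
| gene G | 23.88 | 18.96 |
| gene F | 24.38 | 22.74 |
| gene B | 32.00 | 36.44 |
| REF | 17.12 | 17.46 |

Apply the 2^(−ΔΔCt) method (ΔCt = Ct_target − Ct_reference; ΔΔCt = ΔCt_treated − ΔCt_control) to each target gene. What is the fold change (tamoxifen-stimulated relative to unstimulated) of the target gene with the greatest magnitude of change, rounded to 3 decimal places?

gene G: ΔΔCt = (18.96−17.46) − (23.88−17.12) = 1.50 − 6.76 = -5.26; fold change = 2^5.26 = 38.319
gene F: ΔΔCt = (22.74−17.46) − (24.38−17.12) = 5.28 − 7.26 = -1.98; fold change = 2^1.98 = 3.945
gene B: ΔΔCt = (36.44−17.46) − (32.00−17.12) = 18.98 − 14.88 = 4.10; fold change = 2^-4.10 = 0.058
gene G has the largest |ΔΔCt| = 5.26.

38.319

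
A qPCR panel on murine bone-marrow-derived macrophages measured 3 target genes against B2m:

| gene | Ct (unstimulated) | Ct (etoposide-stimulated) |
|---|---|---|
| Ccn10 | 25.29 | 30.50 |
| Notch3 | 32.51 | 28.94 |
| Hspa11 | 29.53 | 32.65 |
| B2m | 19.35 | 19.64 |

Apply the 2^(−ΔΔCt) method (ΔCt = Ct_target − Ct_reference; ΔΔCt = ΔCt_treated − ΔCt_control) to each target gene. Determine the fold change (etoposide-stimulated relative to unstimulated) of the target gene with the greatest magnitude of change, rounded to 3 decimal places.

0.033

Ccn10: ΔΔCt = (30.50−19.64) − (25.29−19.35) = 10.86 − 5.94 = 4.92; fold change = 2^-4.92 = 0.033
Notch3: ΔΔCt = (28.94−19.64) − (32.51−19.35) = 9.30 − 13.16 = -3.86; fold change = 2^3.86 = 14.520
Hspa11: ΔΔCt = (32.65−19.64) − (29.53−19.35) = 13.01 − 10.18 = 2.83; fold change = 2^-2.83 = 0.141
Ccn10 has the largest |ΔΔCt| = 4.92.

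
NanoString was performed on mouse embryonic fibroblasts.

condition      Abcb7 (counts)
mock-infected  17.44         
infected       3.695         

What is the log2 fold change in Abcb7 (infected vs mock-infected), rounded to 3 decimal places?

Fold change = 3.695 / 17.44 = 0.2119
log2(0.2119) = -2.2388

-2.239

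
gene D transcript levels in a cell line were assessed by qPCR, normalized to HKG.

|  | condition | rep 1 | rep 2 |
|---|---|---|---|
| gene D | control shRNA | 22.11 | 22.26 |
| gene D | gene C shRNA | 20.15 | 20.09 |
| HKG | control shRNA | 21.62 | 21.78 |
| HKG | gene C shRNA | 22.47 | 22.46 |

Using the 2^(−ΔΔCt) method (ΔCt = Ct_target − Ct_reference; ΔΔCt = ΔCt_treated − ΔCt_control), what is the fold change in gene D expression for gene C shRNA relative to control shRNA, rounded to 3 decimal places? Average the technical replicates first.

Mean Ct: gene D control shRNA 22.185; gene D gene C shRNA 20.120; HKG control shRNA 21.700; HKG gene C shRNA 22.465
ΔCt(control shRNA) = 22.185 − 21.700 = 0.485
ΔCt(gene C shRNA) = 20.120 − 22.465 = -2.345
ΔΔCt = -2.345 − 0.485 = -2.830
Fold change = 2^(−(-2.830)) = 2^2.830 = 7.1107

7.111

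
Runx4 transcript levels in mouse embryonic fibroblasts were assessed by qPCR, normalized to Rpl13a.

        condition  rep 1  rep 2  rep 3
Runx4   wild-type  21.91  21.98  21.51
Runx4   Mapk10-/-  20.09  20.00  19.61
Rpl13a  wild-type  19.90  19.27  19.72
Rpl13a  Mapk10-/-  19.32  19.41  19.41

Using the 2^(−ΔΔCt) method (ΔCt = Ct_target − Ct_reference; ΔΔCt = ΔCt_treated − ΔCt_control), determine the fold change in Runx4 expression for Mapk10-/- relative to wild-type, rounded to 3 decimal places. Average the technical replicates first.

Mean Ct: Runx4 wild-type 21.800; Runx4 Mapk10-/- 19.900; Rpl13a wild-type 19.630; Rpl13a Mapk10-/- 19.380
ΔCt(wild-type) = 21.800 − 19.630 = 2.170
ΔCt(Mapk10-/-) = 19.900 − 19.380 = 0.520
ΔΔCt = 0.520 − 2.170 = -1.650
Fold change = 2^(−(-1.650)) = 2^1.650 = 3.1383

3.138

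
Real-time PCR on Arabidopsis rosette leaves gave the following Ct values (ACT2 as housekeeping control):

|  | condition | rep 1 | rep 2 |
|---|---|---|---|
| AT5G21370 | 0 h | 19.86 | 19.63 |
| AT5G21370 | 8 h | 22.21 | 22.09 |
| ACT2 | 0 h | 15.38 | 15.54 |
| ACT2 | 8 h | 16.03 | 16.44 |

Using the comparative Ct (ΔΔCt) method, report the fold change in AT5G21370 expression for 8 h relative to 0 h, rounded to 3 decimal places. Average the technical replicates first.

0.323

Mean Ct: AT5G21370 0 h 19.745; AT5G21370 8 h 22.150; ACT2 0 h 15.460; ACT2 8 h 16.235
ΔCt(0 h) = 19.745 − 15.460 = 4.285
ΔCt(8 h) = 22.150 − 16.235 = 5.915
ΔΔCt = 5.915 − 4.285 = 1.630
Fold change = 2^(−1.630) = 0.3231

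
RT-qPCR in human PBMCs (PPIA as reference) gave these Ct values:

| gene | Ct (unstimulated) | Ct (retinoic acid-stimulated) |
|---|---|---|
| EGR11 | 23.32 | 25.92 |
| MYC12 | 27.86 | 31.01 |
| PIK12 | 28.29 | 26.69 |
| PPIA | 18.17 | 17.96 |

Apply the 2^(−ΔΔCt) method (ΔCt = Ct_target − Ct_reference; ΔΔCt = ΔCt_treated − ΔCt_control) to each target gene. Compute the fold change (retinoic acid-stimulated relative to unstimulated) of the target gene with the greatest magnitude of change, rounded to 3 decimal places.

0.097

EGR11: ΔΔCt = (25.92−17.96) − (23.32−18.17) = 7.96 − 5.15 = 2.81; fold change = 2^-2.81 = 0.143
MYC12: ΔΔCt = (31.01−17.96) − (27.86−18.17) = 13.05 − 9.69 = 3.36; fold change = 2^-3.36 = 0.097
PIK12: ΔΔCt = (26.69−17.96) − (28.29−18.17) = 8.73 − 10.12 = -1.39; fold change = 2^1.39 = 2.621
MYC12 has the largest |ΔΔCt| = 3.36.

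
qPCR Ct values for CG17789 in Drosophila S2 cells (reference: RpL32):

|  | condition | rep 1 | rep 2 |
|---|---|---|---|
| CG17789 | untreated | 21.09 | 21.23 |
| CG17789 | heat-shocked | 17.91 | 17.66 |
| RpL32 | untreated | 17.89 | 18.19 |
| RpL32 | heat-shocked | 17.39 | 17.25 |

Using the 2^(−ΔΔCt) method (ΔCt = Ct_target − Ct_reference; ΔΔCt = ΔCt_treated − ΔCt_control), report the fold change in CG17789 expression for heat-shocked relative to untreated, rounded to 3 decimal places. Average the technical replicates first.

6.298

Mean Ct: CG17789 untreated 21.160; CG17789 heat-shocked 17.785; RpL32 untreated 18.040; RpL32 heat-shocked 17.320
ΔCt(untreated) = 21.160 − 18.040 = 3.120
ΔCt(heat-shocked) = 17.785 − 17.320 = 0.465
ΔΔCt = 0.465 − 3.120 = -2.655
Fold change = 2^(−(-2.655)) = 2^2.655 = 6.2985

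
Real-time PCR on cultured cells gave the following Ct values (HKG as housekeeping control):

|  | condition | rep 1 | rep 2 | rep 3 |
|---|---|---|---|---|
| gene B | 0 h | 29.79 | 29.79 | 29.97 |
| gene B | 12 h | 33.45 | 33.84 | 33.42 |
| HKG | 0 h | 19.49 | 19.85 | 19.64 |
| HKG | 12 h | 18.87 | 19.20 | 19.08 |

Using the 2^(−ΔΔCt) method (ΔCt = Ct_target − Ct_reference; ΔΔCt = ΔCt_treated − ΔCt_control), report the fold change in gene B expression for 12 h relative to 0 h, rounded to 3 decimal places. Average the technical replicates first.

0.050

Mean Ct: gene B 0 h 29.850; gene B 12 h 33.570; HKG 0 h 19.660; HKG 12 h 19.050
ΔCt(0 h) = 29.850 − 19.660 = 10.190
ΔCt(12 h) = 33.570 − 19.050 = 14.520
ΔΔCt = 14.520 − 10.190 = 4.330
Fold change = 2^(−4.330) = 0.0497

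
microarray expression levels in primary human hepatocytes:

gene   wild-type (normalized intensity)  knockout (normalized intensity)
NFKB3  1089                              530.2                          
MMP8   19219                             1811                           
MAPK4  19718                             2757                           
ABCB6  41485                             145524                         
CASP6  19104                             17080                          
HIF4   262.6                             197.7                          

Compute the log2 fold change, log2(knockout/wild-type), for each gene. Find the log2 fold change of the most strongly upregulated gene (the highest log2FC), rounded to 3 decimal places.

1.811

log2(530.2/1089) = -1.038  (NFKB3)
log2(1811/19219) = -3.408  (MMP8)
log2(2757/19718) = -2.838  (MAPK4)
log2(145524/41485) = 1.811  (ABCB6)
log2(17080/19104) = -0.162  (CASP6)
log2(197.7/262.6) = -0.410  (HIF4)
ABCB6 is most strongly upregulated.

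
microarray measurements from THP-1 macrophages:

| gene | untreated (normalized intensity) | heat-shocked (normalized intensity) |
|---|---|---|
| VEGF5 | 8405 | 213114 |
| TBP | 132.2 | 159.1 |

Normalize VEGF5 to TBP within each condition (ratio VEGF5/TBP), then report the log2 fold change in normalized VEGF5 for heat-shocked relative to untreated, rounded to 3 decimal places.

4.397

VEGF5/TBP (untreated) = 8405 / 132.2 = 63.578
VEGF5/TBP (heat-shocked) = 213114 / 159.1 = 1339.5
Fold change = 1339.5 / 63.578 = 21.0686
log2(21.0686) = 4.3970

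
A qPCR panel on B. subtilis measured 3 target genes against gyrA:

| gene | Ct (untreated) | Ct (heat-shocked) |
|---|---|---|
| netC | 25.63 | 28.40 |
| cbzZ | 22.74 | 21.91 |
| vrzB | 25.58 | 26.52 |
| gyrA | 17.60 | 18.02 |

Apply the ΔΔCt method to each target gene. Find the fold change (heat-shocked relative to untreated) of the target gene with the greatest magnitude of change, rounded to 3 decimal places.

0.196

netC: ΔΔCt = (28.40−18.02) − (25.63−17.60) = 10.38 − 8.03 = 2.35; fold change = 2^-2.35 = 0.196
cbzZ: ΔΔCt = (21.91−18.02) − (22.74−17.60) = 3.89 − 5.14 = -1.25; fold change = 2^1.25 = 2.378
vrzB: ΔΔCt = (26.52−18.02) − (25.58−17.60) = 8.50 − 7.98 = 0.52; fold change = 2^-0.52 = 0.697
netC has the largest |ΔΔCt| = 2.35.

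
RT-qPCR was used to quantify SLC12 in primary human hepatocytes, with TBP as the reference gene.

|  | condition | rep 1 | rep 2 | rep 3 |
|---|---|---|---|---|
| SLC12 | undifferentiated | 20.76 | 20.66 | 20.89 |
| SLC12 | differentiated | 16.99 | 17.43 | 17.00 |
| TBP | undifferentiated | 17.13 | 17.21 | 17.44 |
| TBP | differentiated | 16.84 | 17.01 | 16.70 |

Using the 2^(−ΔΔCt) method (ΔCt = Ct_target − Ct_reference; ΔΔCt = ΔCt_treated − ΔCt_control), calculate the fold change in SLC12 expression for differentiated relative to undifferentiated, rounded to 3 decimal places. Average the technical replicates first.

Mean Ct: SLC12 undifferentiated 20.770; SLC12 differentiated 17.140; TBP undifferentiated 17.260; TBP differentiated 16.850
ΔCt(undifferentiated) = 20.770 − 17.260 = 3.510
ΔCt(differentiated) = 17.140 − 16.850 = 0.290
ΔΔCt = 0.290 − 3.510 = -3.220
Fold change = 2^(−(-3.220)) = 2^3.220 = 9.3179

9.318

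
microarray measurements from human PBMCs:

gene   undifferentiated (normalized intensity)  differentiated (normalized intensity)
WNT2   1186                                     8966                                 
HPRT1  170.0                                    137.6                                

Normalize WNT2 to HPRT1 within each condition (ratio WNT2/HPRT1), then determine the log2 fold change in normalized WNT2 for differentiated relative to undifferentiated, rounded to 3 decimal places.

WNT2/HPRT1 (undifferentiated) = 1186 / 170.0 = 6.9765
WNT2/HPRT1 (differentiated) = 8966 / 137.6 = 65.16
Fold change = 65.16 / 6.9765 = 9.3399
log2(9.3399) = 3.2234

3.223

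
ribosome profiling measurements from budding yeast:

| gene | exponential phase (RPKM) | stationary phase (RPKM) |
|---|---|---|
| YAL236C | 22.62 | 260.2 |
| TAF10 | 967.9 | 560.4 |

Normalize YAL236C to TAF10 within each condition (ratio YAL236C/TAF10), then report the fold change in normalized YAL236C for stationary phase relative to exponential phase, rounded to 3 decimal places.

19.868

YAL236C/TAF10 (exponential phase) = 22.62 / 967.9 = 0.02337
YAL236C/TAF10 (stationary phase) = 260.2 / 560.4 = 0.46431
Fold change = 0.46431 / 0.02337 = 19.8677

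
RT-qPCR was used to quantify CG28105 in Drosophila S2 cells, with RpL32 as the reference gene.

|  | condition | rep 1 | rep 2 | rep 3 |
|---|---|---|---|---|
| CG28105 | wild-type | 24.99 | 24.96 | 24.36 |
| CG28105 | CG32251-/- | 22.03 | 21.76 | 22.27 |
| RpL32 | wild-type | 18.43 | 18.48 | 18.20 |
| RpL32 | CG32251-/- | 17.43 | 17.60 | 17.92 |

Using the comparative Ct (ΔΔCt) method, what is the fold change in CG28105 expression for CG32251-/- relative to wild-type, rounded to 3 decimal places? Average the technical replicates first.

4.084

Mean Ct: CG28105 wild-type 24.770; CG28105 CG32251-/- 22.020; RpL32 wild-type 18.370; RpL32 CG32251-/- 17.650
ΔCt(wild-type) = 24.770 − 18.370 = 6.400
ΔCt(CG32251-/-) = 22.020 − 17.650 = 4.370
ΔΔCt = 4.370 − 6.400 = -2.030
Fold change = 2^(−(-2.030)) = 2^2.030 = 4.0840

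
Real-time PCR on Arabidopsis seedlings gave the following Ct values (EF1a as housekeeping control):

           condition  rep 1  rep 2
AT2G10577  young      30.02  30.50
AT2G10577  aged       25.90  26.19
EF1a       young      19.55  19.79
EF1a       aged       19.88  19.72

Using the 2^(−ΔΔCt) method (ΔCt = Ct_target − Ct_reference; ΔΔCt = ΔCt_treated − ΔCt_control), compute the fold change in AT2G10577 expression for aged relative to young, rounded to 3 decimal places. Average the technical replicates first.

Mean Ct: AT2G10577 young 30.260; AT2G10577 aged 26.045; EF1a young 19.670; EF1a aged 19.800
ΔCt(young) = 30.260 − 19.670 = 10.590
ΔCt(aged) = 26.045 − 19.800 = 6.245
ΔΔCt = 6.245 − 10.590 = -4.345
Fold change = 2^(−(-4.345)) = 2^4.345 = 20.3224

20.322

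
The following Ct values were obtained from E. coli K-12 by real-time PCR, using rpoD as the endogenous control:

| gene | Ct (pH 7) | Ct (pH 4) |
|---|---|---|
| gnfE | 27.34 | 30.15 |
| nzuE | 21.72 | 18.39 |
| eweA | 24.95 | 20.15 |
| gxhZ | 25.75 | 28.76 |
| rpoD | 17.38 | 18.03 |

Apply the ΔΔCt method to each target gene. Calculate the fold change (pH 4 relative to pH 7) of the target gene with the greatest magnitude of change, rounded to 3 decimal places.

43.713

gnfE: ΔΔCt = (30.15−18.03) − (27.34−17.38) = 12.12 − 9.96 = 2.16; fold change = 2^-2.16 = 0.224
nzuE: ΔΔCt = (18.39−18.03) − (21.72−17.38) = 0.36 − 4.34 = -3.98; fold change = 2^3.98 = 15.780
eweA: ΔΔCt = (20.15−18.03) − (24.95−17.38) = 2.12 − 7.57 = -5.45; fold change = 2^5.45 = 43.713
gxhZ: ΔΔCt = (28.76−18.03) − (25.75−17.38) = 10.73 − 8.37 = 2.36; fold change = 2^-2.36 = 0.195
eweA has the largest |ΔΔCt| = 5.45.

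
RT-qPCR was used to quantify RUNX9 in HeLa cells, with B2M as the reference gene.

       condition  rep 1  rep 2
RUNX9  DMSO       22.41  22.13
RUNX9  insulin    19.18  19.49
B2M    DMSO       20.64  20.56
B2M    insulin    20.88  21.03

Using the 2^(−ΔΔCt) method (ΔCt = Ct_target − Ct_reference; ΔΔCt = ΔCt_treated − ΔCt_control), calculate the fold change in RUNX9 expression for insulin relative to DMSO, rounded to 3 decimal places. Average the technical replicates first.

9.781

Mean Ct: RUNX9 DMSO 22.270; RUNX9 insulin 19.335; B2M DMSO 20.600; B2M insulin 20.955
ΔCt(DMSO) = 22.270 − 20.600 = 1.670
ΔCt(insulin) = 19.335 − 20.955 = -1.620
ΔΔCt = -1.620 − 1.670 = -3.290
Fold change = 2^(−(-3.290)) = 2^3.290 = 9.7811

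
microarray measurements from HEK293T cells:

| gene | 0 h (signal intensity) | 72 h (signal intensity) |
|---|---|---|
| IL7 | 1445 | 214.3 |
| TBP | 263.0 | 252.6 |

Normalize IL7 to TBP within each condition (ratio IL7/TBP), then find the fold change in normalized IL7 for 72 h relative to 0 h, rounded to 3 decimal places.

IL7/TBP (0 h) = 1445 / 263.0 = 5.4943
IL7/TBP (72 h) = 214.3 / 252.6 = 0.84838
Fold change = 0.84838 / 5.4943 = 0.1544

0.154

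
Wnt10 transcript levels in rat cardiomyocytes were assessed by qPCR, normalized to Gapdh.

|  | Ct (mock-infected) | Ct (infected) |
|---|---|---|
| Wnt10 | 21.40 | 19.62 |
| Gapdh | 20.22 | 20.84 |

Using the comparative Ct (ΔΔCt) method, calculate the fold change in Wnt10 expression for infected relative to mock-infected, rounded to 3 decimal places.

ΔCt(mock-infected) = 21.400 − 20.220 = 1.180
ΔCt(infected) = 19.620 − 20.840 = -1.220
ΔΔCt = -1.220 − 1.180 = -2.400
Fold change = 2^(−(-2.400)) = 2^2.400 = 5.2780

5.278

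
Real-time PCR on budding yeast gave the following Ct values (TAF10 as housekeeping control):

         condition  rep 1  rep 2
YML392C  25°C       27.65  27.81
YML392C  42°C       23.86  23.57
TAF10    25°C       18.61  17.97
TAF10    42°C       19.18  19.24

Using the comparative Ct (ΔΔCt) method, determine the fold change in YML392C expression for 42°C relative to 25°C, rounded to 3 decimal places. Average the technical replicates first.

30.590

Mean Ct: YML392C 25°C 27.730; YML392C 42°C 23.715; TAF10 25°C 18.290; TAF10 42°C 19.210
ΔCt(25°C) = 27.730 − 18.290 = 9.440
ΔCt(42°C) = 23.715 − 19.210 = 4.505
ΔΔCt = 4.505 − 9.440 = -4.935
Fold change = 2^(−(-4.935)) = 2^4.935 = 30.5903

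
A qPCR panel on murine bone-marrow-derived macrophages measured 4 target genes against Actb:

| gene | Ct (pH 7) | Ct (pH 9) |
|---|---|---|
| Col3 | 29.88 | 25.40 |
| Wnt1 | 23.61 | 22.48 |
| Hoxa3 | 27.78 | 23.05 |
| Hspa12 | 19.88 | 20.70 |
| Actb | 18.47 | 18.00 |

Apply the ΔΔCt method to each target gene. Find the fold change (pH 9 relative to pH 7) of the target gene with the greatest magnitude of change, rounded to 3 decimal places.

Col3: ΔΔCt = (25.40−18.00) − (29.88−18.47) = 7.40 − 11.41 = -4.01; fold change = 2^4.01 = 16.111
Wnt1: ΔΔCt = (22.48−18.00) − (23.61−18.47) = 4.48 − 5.14 = -0.66; fold change = 2^0.66 = 1.580
Hoxa3: ΔΔCt = (23.05−18.00) − (27.78−18.47) = 5.05 − 9.31 = -4.26; fold change = 2^4.26 = 19.160
Hspa12: ΔΔCt = (20.70−18.00) − (19.88−18.47) = 2.70 − 1.41 = 1.29; fold change = 2^-1.29 = 0.409
Hoxa3 has the largest |ΔΔCt| = 4.26.

19.160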